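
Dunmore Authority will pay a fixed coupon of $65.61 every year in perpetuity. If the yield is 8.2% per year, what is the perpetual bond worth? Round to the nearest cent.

Level perpetuity: PV = C / r = $65.61 / 0.082 = $800.12

$800.12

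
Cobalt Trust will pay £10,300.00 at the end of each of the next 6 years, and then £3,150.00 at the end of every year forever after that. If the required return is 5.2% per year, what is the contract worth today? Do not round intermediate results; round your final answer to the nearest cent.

£96637.15

PV of 6-year annuity: £10,300.00 × [1 − (1+0.052)^−6] / 0.052 = 51946.90360
Perpetuity value at year 6: £3,150.00 / 0.052 = 60576.92308
PV of perpetuity: 60576.92308 / (1+0.052)^6 = 44690.24867
Total PV = 51946.90360 + 44690.24867 = 96637.15228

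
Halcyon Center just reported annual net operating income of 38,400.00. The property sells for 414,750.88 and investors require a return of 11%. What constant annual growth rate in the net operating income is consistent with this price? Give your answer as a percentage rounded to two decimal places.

P = D₀(1+g)/(r−g) ⇒ P(r−g) = D₀(1+g) ⇒ g(P+D₀) = P·r − D₀
g = (P·r − D₀)/(P + D₀) = (414,750.88×0.11 − 38,400.00) / (414,750.88 + 38,400.00) = 0.015939

1.59%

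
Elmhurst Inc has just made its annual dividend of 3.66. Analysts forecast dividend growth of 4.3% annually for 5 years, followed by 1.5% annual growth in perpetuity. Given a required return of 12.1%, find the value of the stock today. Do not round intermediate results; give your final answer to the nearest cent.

39.25

D_1 = 3.81738
D_2 = 3.98153
D_3 = 4.15273
D_4 = 4.33130
D_5 = 4.51755
Terminal value at year 5: TV = D_5×(1+g_2)/(r−g_2) = 4.58531/0.106 = 43.25764
P_0 = D_1/(1+r)^1 + D_2/(1+r)^2 + D_3/(1+r)^3 + D_4/(1+r)^4 + D_5/(1+r)^5 + TV/(1+r)^5
    = 3.40533 + 3.16839 + 2.94793 + 2.74281 + 2.55196 + 24.43626 = 39.25269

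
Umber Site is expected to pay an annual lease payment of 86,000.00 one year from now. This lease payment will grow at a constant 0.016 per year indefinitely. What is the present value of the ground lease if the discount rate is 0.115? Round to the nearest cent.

868686.87

Growing perpetuity: P = D₁ / (r − g) = 86,000.0000 / (0.115 − 0.016) = 868,686.87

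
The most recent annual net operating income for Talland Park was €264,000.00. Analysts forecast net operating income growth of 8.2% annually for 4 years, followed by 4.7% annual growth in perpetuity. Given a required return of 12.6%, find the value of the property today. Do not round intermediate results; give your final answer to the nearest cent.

D_1 = 285648.00000
D_2 = 309071.13600
D_3 = 334414.96915
D_4 = 361836.99662
Terminal value at year 4: TV = D_4×(1+g_2)/(r−g_2) = 378843.33546/0.079 = 4795485.25903
P_0 = D_1/(1+r)^1 + D_2/(1+r)^2 + D_3/(1+r)^3 + D_4/(1+r)^4 + TV/(1+r)^4
    = 253683.83659 + 243770.79147 + 234245.11223 + 225091.66201 + 2983176.83707 = 3939968.23936

€3939968.24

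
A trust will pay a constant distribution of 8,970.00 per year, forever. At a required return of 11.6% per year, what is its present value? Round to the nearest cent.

Level perpetuity: PV = C / r = 8,970.00 / 0.116 = 77,327.59

77327.59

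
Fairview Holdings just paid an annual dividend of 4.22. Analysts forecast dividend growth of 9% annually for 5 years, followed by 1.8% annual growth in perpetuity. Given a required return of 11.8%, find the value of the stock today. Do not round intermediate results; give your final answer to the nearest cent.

D_1 = 4.59980
D_2 = 5.01378
D_3 = 5.46502
D_4 = 5.95687
D_5 = 6.49299
Terminal value at year 5: TV = D_5×(1+g_2)/(r−g_2) = 6.60987/0.1 = 66.09867
P_0 = D_1/(1+r)^1 + D_2/(1+r)^2 + D_3/(1+r)^3 + D_4/(1+r)^4 + D_5/(1+r)^5 + TV/(1+r)^5
    = 4.11431 + 4.01127 + 3.91081 + 3.81286 + 3.71737 + 37.84284 = 57.40946

57.41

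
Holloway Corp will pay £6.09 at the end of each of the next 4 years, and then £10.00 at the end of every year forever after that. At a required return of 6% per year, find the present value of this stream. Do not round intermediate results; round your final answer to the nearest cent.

£153.12

PV of 4-year annuity: £6.09 × [1 − (1+0.06)^−4] / 0.06 = 21.10249
Perpetuity value at year 4: £10.00 / 0.06 = 166.66667
PV of perpetuity: 166.66667 / (1+0.06)^4 = 132.01561
Total PV = 21.10249 + 132.01561 = 153.11810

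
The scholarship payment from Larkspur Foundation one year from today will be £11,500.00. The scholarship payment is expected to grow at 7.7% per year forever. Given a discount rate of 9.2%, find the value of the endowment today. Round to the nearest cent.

Growing perpetuity: P = D₁ / (r − g) = £11,500.0000 / (0.092 − 0.077) = £766,666.67

£766666.67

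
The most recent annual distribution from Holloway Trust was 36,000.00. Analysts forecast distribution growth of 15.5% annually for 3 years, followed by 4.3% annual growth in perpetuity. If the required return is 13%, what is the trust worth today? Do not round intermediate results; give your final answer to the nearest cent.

573719.36

D_1 = 41580.00000
D_2 = 48024.90000
D_3 = 55468.75950
Terminal value at year 3: TV = D_3×(1+g_2)/(r−g_2) = 57853.91616/0.087 = 664987.54205
P_0 = D_1/(1+r)^1 + D_2/(1+r)^2 + D_3/(1+r)^3 + TV/(1+r)^3
    = 36796.46018 + 37610.54115 + 38442.63277 + 460869.72393 = 573719.35804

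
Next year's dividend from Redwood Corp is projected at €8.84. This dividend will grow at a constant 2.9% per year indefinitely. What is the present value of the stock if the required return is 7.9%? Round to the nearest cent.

€176.80

Growing perpetuity: P = D₁ / (r − g) = €8.8400 / (0.079 − 0.029) = €176.80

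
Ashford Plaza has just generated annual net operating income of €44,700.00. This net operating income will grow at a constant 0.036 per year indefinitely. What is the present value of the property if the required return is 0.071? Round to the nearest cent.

D₁ = D₀ × (1 + g) = €44,700.00 × 1.036 = €46,309.2000
Growing perpetuity: P = D₁ / (r − g) = €46,309.2000 / (0.071 − 0.036) = €1,323,120.00

€1323120.00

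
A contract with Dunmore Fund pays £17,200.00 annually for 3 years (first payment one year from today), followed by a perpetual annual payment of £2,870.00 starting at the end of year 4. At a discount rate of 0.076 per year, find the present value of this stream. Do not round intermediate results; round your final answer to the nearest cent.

PV of 3-year annuity: £17,200.00 × [1 − (1+0.076)^−3] / 0.076 = 44647.95445
Perpetuity value at year 3: £2,870.00 / 0.076 = 37763.15789
PV of perpetuity: 37763.15789 / (1+0.076)^3 = 30313.17945
Total PV = 44647.95445 + 30313.17945 = 74961.13390

£74961.13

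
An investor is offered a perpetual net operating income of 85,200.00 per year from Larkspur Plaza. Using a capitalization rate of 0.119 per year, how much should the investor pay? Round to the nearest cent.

Level perpetuity: PV = C / r = 85,200.00 / 0.119 = 715,966.39

715966.39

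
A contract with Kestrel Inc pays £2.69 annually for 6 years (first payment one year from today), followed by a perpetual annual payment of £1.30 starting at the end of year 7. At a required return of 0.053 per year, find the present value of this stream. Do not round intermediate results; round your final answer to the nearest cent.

PV of 6-year annuity: £2.69 × [1 − (1+0.053)^−6] / 0.053 = 13.52359
Perpetuity value at year 6: £1.30 / 0.053 = 24.52830
PV of perpetuity: 24.52830 / (1+0.053)^6 = 17.99274
Total PV = 13.52359 + 17.99274 = 31.51633

£31.52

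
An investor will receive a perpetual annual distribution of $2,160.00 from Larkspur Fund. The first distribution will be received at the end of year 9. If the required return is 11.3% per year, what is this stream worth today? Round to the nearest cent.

Value at end of year 8: C / r = $2,160.00 / 0.113 = $19,115.0442
Discount to today: PV = $19,115.0442 / (1 + 0.113)^8 = $19,115.0442 / 2.354840 = $8,117.34

$8117.34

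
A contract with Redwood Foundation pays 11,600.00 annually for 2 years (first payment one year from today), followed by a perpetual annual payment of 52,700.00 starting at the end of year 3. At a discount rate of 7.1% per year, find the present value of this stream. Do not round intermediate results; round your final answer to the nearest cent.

668046.84

PV of 2-year annuity: 11,600.00 × [1 − (1+0.071)^−2] / 0.071 = 20943.97672
Perpetuity value at year 2: 52,700.00 / 0.071 = 742253.52113
PV of perpetuity: 742253.52113 / (1+0.071)^2 = 647102.86827
Total PV = 20943.97672 + 647102.86827 = 668046.84499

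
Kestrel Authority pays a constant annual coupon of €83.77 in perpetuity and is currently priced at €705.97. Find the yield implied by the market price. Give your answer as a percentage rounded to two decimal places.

P = C/r ⇒ r = C/P = €83.77/€705.97 = 0.118659

11.87%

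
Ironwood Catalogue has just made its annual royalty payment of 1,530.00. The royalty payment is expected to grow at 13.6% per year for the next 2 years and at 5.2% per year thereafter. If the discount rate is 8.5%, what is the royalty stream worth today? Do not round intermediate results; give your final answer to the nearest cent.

56746.70

D_1 = 1738.08000
D_2 = 1974.45888
Terminal value at year 2: TV = D_2×(1+g_2)/(r−g_2) = 2077.13074/0.033 = 62943.35581
P_0 = D_1/(1+r)^1 + D_2/(1+r)^2 + TV/(1+r)^2
    = 1601.91705 + 1677.21453 + 53467.56636 = 56746.69795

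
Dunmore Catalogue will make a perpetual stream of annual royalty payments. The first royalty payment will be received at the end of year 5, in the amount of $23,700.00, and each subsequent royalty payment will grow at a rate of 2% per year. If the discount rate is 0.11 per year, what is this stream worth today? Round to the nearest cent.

Value at end of year 4: C₁ / (r − g) = $23,700.00 / (0.11 − 0.02) = $263,333.3333
Discount to today: PV = $263,333.3333 / (1 + 0.11)^4 = $263,333.3333 / 1.518070 = $173,465.82

$173465.82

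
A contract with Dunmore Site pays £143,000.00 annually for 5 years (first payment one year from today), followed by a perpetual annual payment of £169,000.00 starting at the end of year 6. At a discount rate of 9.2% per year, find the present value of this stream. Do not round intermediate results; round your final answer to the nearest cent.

PV of 5-year annuity: £143,000.00 × [1 − (1+0.092)^−5] / 0.092 = 553345.65765
Perpetuity value at year 5: £169,000.00 / 0.092 = 1836956.52174
PV of perpetuity: 1836956.52174 / (1+0.092)^5 = 1183002.56269
Total PV = 553345.65765 + 1183002.56269 = 1736348.22035

£1736348.22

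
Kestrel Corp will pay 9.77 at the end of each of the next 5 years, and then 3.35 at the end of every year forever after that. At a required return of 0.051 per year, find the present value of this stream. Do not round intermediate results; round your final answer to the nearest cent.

93.40

PV of 5-year annuity: 9.77 × [1 − (1+0.051)^−5] / 0.051 = 42.18231
Perpetuity value at year 5: 3.35 / 0.051 = 65.68627
PV of perpetuity: 65.68627 / (1+0.051)^5 = 51.22253
Total PV = 42.18231 + 51.22253 = 93.40485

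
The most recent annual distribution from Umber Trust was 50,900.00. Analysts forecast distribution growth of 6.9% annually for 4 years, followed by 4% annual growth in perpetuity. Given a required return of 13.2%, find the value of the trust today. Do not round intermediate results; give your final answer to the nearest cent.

D_1 = 54412.10000
D_2 = 58166.53490
D_3 = 62180.02581
D_4 = 66470.44759
Terminal value at year 4: TV = D_4×(1+g_2)/(r−g_2) = 69129.26549/0.092 = 751405.05970
P_0 = D_1/(1+r)^1 + D_2/(1+r)^2 + D_3/(1+r)^3 + D_4/(1+r)^4 + TV/(1+r)^4
    = 48067.22615 + 45392.10667 + 42865.86752 + 40480.22295 + 457602.52030 = 634407.94359

634407.94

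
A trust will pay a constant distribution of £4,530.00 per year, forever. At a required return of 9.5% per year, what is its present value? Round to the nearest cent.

Level perpetuity: PV = C / r = £4,530.00 / 0.095 = £47,684.21

£47684.21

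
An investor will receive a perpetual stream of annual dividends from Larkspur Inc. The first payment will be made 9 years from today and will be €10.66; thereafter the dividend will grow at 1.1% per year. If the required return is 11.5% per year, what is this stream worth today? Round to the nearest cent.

Value at end of year 8: C₁ / (r − g) = €10.66 / (0.115 − 0.011) = €102.5000
Discount to today: PV = €102.5000 / (1 + 0.115)^8 = €102.5000 / 2.388905 = €42.91

€42.91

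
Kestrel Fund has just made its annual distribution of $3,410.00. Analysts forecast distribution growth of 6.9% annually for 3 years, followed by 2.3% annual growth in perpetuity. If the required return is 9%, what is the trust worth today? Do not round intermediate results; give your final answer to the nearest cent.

D_1 = 3645.29000
D_2 = 3896.81501
D_3 = 4165.69525
Terminal value at year 3: TV = D_3×(1+g_2)/(r−g_2) = 4261.50624/0.067 = 63604.57069
P_0 = D_1/(1+r)^1 + D_2/(1+r)^2 + D_3/(1+r)^3 + TV/(1+r)^3
    = 3344.30275 + 3279.87123 + 3216.68105 + 49114.39874 = 58955.25378

$58955.25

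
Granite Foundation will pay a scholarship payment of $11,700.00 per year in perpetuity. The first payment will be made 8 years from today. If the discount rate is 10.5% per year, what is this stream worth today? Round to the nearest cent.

Value at end of year 7: C / r = $11,700.00 / 0.105 = $111,428.5714
Discount to today: PV = $111,428.5714 / (1 + 0.105)^7 = $111,428.5714 / 2.011574 = $55,393.73

$55393.73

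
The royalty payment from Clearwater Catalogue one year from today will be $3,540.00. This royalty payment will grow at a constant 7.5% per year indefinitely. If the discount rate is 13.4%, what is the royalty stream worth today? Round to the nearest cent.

$60000.00

Growing perpetuity: P = D₁ / (r − g) = $3,540.0000 / (0.134 − 0.075) = $60,000.00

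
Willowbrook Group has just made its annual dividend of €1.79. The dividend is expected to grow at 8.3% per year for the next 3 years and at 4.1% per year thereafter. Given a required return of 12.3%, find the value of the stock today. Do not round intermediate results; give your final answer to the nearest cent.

D_1 = 1.93857
D_2 = 2.09947
D_3 = 2.27373
Terminal value at year 3: TV = D_3×(1+g_2)/(r−g_2) = 2.36695/0.082 = 28.86525
P_0 = D_1/(1+r)^1 + D_2/(1+r)^2 + D_3/(1+r)^3 + TV/(1+r)^3
    = 1.72624 + 1.66476 + 1.60546 + 20.38149 = 25.37795

€25.38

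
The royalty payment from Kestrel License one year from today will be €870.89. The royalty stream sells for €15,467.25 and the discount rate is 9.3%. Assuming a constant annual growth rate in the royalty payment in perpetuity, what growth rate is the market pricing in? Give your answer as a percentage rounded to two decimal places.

P = D₁/(r−g) ⇒ g = r − D₁/P = 0.093 − €870.89/€15,467.25 = 0.036695

3.67%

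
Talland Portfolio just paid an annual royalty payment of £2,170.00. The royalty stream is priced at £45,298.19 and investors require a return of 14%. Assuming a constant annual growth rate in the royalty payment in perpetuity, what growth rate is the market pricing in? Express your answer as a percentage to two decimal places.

P = D₀(1+g)/(r−g) ⇒ P(r−g) = D₀(1+g) ⇒ g(P+D₀) = P·r − D₀
g = (P·r − D₀)/(P + D₀) = (£45,298.19×0.14 − £2,170.00) / (£45,298.19 + £2,170.00) = 0.087885

8.79%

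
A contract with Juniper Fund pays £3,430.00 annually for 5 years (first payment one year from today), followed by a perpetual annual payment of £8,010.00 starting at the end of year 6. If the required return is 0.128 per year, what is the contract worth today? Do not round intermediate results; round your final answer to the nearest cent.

PV of 5-year annuity: £3,430.00 × [1 − (1+0.128)^−5] / 0.128 = 12123.20823
Perpetuity value at year 5: £8,010.00 / 0.128 = 62578.12500
PV of perpetuity: 62578.12500 / (1+0.128)^5 = 34267.07603
Total PV = 12123.20823 + 34267.07603 = 46390.28427

£46390.28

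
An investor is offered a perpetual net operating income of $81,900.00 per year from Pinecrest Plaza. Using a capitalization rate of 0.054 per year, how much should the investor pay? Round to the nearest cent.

Level perpetuity: PV = C / r = $81,900.00 / 0.054 = $1,516,666.67

$1516666.67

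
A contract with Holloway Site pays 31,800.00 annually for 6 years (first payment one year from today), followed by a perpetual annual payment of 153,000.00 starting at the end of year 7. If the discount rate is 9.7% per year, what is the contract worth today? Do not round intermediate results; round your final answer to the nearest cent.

PV of 6-year annuity: 31,800.00 × [1 − (1+0.097)^−6] / 0.097 = 139723.43297
Perpetuity value at year 6: 153,000.00 / 0.097 = 1577319.58763
PV of perpetuity: 1577319.58763 / (1+0.097)^6 = 905065.33468
Total PV = 139723.43297 + 905065.33468 = 1044788.76765

1044788.77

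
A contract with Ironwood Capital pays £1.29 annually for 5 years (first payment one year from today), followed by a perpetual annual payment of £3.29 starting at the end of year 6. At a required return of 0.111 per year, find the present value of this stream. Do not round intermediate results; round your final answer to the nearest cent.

£22.27

PV of 5-year annuity: £1.29 × [1 − (1+0.111)^−5] / 0.111 = 4.75574
Perpetuity value at year 5: £3.29 / 0.111 = 29.63964
PV of perpetuity: 29.63964 / (1+0.111)^5 = 17.51066
Total PV = 4.75574 + 17.51066 = 22.26640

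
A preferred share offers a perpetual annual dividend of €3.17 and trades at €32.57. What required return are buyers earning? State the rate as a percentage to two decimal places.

P = C/r ⇒ r = C/P = €3.17/€32.57 = 0.097329

9.73%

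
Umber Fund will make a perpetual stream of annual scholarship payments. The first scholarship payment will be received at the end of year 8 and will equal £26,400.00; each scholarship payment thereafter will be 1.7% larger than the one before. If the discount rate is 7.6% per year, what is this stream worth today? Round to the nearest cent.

Value at end of year 7: C₁ / (r − g) = £26,400.00 / (0.076 − 0.017) = £447,457.6271
Discount to today: PV = £447,457.6271 / (1 + 0.076)^7 = £447,457.6271 / 1.669882 = £267,957.56

£267957.56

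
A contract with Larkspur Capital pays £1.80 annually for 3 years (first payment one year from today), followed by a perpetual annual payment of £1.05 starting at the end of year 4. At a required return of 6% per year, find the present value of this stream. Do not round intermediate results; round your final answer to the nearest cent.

£19.50

PV of 3-year annuity: £1.80 × [1 − (1+0.06)^−3] / 0.06 = 4.81142
Perpetuity value at year 3: £1.05 / 0.06 = 17.50000
PV of perpetuity: 17.50000 / (1+0.06)^3 = 14.69334
Total PV = 4.81142 + 14.69334 = 19.50476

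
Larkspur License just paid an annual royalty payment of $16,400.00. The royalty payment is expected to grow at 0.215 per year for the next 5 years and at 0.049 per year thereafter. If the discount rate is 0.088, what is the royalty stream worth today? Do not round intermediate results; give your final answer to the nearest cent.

$881704.99

D_1 = 19926.00000
D_2 = 24210.09000
D_3 = 29415.25935
D_4 = 35739.54011
D_5 = 43423.54123
Terminal value at year 5: TV = D_5×(1+g_2)/(r−g_2) = 45551.29475/0.039 = 1167981.91678
P_0 = D_1/(1+r)^1 + D_2/(1+r)^2 + D_3/(1+r)^3 + D_4/(1+r)^4 + D_5/(1+r)^5 + TV/(1+r)^5
    = 18314.33824 + 20452.13323 + 22839.46864 + 25505.47279 + 28482.67412 + 766110.90120 = 881704.98820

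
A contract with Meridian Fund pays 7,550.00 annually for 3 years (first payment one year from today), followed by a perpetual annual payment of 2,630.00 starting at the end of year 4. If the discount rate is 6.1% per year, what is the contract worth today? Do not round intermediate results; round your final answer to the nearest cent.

56241.68

PV of 3-year annuity: 7,550.00 × [1 − (1+0.061)^−3] / 0.061 = 20143.95962
Perpetuity value at year 3: 2,630.00 / 0.061 = 43114.75410
PV of perpetuity: 43114.75410 / (1+0.061)^3 = 36097.71916
Total PV = 20143.95962 + 36097.71916 = 56241.67878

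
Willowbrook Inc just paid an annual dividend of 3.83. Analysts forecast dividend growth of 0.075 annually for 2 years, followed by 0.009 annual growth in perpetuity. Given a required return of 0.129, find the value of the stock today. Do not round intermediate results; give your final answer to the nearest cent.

D_1 = 4.11725
D_2 = 4.42604
Terminal value at year 2: TV = D_2×(1+g_2)/(r−g_2) = 4.46588/0.12 = 37.21565
P_0 = D_1/(1+r)^1 + D_2/(1+r)^2 + TV/(1+r)^2
    = 3.64681 + 3.47238 + 29.19697 = 36.31616

36.32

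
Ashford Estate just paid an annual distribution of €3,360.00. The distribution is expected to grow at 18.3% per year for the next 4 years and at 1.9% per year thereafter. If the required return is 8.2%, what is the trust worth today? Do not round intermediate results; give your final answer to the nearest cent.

D_1 = 3974.88000
D_2 = 4702.28304
D_3 = 5562.80084
D_4 = 6580.79339
Terminal value at year 4: TV = D_4×(1+g_2)/(r−g_2) = 6705.82846/0.063 = 106441.72165
P_0 = D_1/(1+r)^1 + D_2/(1+r)^2 + D_3/(1+r)^3 + D_4/(1+r)^4 + TV/(1+r)^4
    = 3673.64140 + 4016.55987 + 4391.48829 + 4801.41465 + 77660.97656 = 94544.08078

€94544.08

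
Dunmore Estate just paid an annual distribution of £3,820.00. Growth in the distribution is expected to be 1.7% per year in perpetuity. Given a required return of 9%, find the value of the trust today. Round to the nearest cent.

£53218.36

D₁ = D₀ × (1 + g) = £3,820.00 × 1.017 = £3,884.9400
Growing perpetuity: P = D₁ / (r − g) = £3,884.9400 / (0.09 − 0.017) = £53,218.36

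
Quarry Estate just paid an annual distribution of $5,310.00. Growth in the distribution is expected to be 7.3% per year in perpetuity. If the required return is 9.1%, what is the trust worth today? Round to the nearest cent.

D₁ = D₀ × (1 + g) = $5,310.00 × 1.073 = $5,697.6300
Growing perpetuity: P = D₁ / (r − g) = $5,697.6300 / (0.091 − 0.073) = $316,535.00

$316535.00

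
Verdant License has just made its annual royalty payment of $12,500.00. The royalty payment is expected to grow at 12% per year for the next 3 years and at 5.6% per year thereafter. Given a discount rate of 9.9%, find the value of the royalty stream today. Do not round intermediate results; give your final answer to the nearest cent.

D_1 = 14000.00000
D_2 = 15680.00000
D_3 = 17561.60000
Terminal value at year 3: TV = D_3×(1+g_2)/(r−g_2) = 18545.04960/0.043 = 431280.22326
P_0 = D_1/(1+r)^1 + D_2/(1+r)^2 + D_3/(1+r)^3 + TV/(1+r)^3
    = 12738.85350 + 12982.27109 + 13230.33996 + 324912.53484 = 363863.99939

$363864.00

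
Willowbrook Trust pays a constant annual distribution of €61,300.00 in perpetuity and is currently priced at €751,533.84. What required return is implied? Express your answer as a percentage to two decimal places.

P = C/r ⇒ r = C/P = €61,300.00/€751,533.84 = 0.081567

8.16%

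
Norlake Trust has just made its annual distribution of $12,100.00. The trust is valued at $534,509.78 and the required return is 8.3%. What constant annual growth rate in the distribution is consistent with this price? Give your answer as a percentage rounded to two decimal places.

5.90%

P = D₀(1+g)/(r−g) ⇒ P(r−g) = D₀(1+g) ⇒ g(P+D₀) = P·r − D₀
g = (P·r − D₀)/(P + D₀) = ($534,509.78×0.083 − $12,100.00) / ($534,509.78 + $12,100.00) = 0.059026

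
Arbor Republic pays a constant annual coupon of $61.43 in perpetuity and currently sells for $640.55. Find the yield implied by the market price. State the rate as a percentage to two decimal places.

P = C/r ⇒ r = C/P = $61.43/$640.55 = 0.095902

9.59%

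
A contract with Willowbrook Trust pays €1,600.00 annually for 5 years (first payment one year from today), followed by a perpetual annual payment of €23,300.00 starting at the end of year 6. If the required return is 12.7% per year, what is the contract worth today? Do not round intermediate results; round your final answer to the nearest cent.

€106578.64

PV of 5-year annuity: €1,600.00 × [1 − (1+0.127)^−5] / 0.127 = 5669.00845
Perpetuity value at year 5: €23,300.00 / 0.127 = 183464.56693
PV of perpetuity: 183464.56693 / (1+0.127)^5 = 100909.63141
Total PV = 5669.00845 + 100909.63141 = 106578.63986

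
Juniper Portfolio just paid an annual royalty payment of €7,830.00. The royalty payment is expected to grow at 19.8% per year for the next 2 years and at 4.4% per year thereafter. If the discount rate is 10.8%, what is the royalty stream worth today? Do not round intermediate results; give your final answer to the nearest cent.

€166939.15

D_1 = 9380.34000
D_2 = 11237.64732
Terminal value at year 2: TV = D_2×(1+g_2)/(r−g_2) = 11732.10380/0.064 = 183314.12191
P_0 = D_1/(1+r)^1 + D_2/(1+r)^2 + TV/(1+r)^2
    = 8466.01083 + 9153.68319 + 149319.45704 = 166939.15106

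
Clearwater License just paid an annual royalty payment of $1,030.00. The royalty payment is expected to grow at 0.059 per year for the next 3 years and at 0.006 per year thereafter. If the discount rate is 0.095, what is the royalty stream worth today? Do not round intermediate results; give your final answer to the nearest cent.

$13422.75

D_1 = 1090.77000
D_2 = 1155.12543
D_3 = 1223.27783
Terminal value at year 3: TV = D_3×(1+g_2)/(r−g_2) = 1230.61750/0.089 = 13827.16289
P_0 = D_1/(1+r)^1 + D_2/(1+r)^2 + D_3/(1+r)^3 + TV/(1+r)^3
    = 996.13699 + 963.38728 + 931.71427 + 10531.51187 = 13422.75040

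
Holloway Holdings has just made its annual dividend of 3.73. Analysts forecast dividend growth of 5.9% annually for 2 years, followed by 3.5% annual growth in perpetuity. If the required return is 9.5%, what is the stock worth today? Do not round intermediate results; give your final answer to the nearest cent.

67.28

D_1 = 3.95007
D_2 = 4.18312
Terminal value at year 2: TV = D_2×(1+g_2)/(r−g_2) = 4.32953/0.06 = 72.15889
P_0 = D_1/(1+r)^1 + D_2/(1+r)^2 + TV/(1+r)^2
    = 3.60737 + 3.48877 + 60.18131 = 67.27745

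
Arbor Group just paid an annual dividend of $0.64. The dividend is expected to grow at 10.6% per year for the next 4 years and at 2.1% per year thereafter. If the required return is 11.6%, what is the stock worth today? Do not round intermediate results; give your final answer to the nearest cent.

D_1 = 0.70784
D_2 = 0.78287
D_3 = 0.86586
D_4 = 0.95764
Terminal value at year 4: TV = D_4×(1+g_2)/(r−g_2) = 0.97775/0.095 = 10.29207
P_0 = D_1/(1+r)^1 + D_2/(1+r)^2 + D_3/(1+r)^3 + D_4/(1+r)^4 + TV/(1+r)^4
    = 0.63427 + 0.62858 + 0.62295 + 0.61737 + 6.63508 = 9.13824

$9.14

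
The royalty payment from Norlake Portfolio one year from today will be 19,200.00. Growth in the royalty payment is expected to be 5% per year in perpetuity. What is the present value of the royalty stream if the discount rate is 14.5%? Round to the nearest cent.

202105.26

Growing perpetuity: P = D₁ / (r − g) = 19,200.0000 / (0.145 − 0.05) = 202,105.26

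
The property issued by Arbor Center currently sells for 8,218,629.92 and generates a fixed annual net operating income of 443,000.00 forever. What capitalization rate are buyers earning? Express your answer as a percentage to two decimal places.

P = C/r ⇒ r = C/P = 443,000.00/8,218,629.92 = 0.053902

5.39%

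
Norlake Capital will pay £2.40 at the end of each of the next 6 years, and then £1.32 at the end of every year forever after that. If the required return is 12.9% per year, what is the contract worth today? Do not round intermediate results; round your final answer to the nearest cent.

PV of 6-year annuity: £2.40 × [1 − (1+0.129)^−6] / 0.129 = 9.62090
Perpetuity value at year 6: £1.32 / 0.129 = 10.23256
PV of perpetuity: 10.23256 / (1+0.129)^6 = 4.94107
Total PV = 9.62090 + 4.94107 = 14.56196

£14.56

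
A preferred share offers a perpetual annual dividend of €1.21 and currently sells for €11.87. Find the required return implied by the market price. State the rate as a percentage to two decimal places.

10.19%

P = C/r ⇒ r = C/P = €1.21/€11.87 = 0.101938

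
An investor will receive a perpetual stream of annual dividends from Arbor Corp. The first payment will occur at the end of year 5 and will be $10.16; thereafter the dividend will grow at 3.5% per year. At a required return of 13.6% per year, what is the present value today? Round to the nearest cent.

Value at end of year 4: C₁ / (r − g) = $10.16 / (0.136 − 0.035) = $100.5941
Discount to today: PV = $100.5941 / (1 + 0.136)^4 = $100.5941 / 1.665380 = $60.40

$60.40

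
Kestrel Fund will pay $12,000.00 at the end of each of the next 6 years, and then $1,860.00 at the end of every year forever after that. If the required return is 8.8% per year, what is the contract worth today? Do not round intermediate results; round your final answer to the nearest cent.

PV of 6-year annuity: $12,000.00 × [1 − (1+0.088)^−6] / 0.088 = 54153.53158
Perpetuity value at year 6: $1,860.00 / 0.088 = 21136.36364
PV of perpetuity: 21136.36364 / (1+0.088)^6 = 12742.56624
Total PV = 54153.53158 + 12742.56624 = 66896.09783

$66896.10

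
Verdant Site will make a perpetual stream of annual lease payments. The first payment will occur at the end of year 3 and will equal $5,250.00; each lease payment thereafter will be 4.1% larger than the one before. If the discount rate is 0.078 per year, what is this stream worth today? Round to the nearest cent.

Value at end of year 2: C₁ / (r − g) = $5,250.00 / (0.078 − 0.041) = $141,891.8919
Discount to today: PV = $141,891.8919 / (1 + 0.078)^2 = $141,891.8919 / 1.162084 = $122,101.24

$122101.24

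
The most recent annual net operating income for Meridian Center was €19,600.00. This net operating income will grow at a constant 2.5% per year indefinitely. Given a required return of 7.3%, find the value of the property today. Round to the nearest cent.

D₁ = D₀ × (1 + g) = €19,600.00 × 1.025 = €20,090.0000
Growing perpetuity: P = D₁ / (r − g) = €20,090.0000 / (0.073 − 0.025) = €418,541.67

€418541.67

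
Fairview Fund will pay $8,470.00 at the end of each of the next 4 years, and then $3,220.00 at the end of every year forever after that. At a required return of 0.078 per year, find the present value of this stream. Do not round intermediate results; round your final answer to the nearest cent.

PV of 4-year annuity: $8,470.00 × [1 − (1+0.078)^−4] / 0.078 = 28179.05814
Perpetuity value at year 4: $3,220.00 / 0.078 = 41282.05128
PV of perpetuity: 41282.05128 / (1+0.078)^4 = 30569.35149
Total PV = 28179.05814 + 30569.35149 = 58748.40963

$58748.41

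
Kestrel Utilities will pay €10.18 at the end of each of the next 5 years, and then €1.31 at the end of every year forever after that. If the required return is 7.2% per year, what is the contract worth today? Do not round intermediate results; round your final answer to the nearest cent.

PV of 5-year annuity: €10.18 × [1 − (1+0.072)^−5] / 0.072 = 41.51744
Perpetuity value at year 5: €1.31 / 0.072 = 18.19444
PV of perpetuity: 18.19444 / (1+0.072)^5 = 12.85183
Total PV = 41.51744 + 12.85183 = 54.36927

€54.37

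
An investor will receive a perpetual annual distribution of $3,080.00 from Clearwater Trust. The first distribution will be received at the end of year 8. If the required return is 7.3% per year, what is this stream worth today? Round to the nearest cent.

Value at end of year 7: C / r = $3,080.00 / 0.073 = $42,191.7808
Discount to today: PV = $42,191.7808 / (1 + 0.073)^7 = $42,191.7808 / 1.637563 = $25,764.98

$25764.98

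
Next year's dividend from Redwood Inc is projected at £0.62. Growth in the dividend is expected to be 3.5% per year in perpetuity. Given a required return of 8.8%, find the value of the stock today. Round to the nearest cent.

Growing perpetuity: P = D₁ / (r − g) = £0.6200 / (0.088 − 0.035) = £11.70

£11.70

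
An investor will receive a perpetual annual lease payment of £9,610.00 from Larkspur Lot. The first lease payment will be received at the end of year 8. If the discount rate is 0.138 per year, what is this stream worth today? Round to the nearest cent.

£28174.00

Value at end of year 7: C / r = £9,610.00 / 0.138 = £69,637.6812
Discount to today: PV = £69,637.6812 / (1 + 0.138)^7 = £69,637.6812 / 2.471700 = £28,174.00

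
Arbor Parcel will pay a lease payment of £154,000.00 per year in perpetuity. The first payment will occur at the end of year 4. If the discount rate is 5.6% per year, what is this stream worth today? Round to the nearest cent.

£2335290.64

Value at end of year 3: C / r = £154,000.00 / 0.056 = £2,750,000.0000
Discount to today: PV = £2,750,000.0000 / (1 + 0.056)^3 = £2,750,000.0000 / 1.177584 = £2,335,290.64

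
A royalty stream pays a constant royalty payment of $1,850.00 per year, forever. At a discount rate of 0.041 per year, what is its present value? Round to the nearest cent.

Level perpetuity: PV = C / r = $1,850.00 / 0.041 = $45,121.95

$45121.95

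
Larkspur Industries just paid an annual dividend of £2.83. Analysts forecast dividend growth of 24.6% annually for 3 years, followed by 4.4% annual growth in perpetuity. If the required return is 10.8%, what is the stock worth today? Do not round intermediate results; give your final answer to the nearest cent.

£76.44

D_1 = 3.52618
D_2 = 4.39362
D_3 = 5.47445
Terminal value at year 3: TV = D_3×(1+g_2)/(r−g_2) = 5.71533/0.064 = 89.30198
P_0 = D_1/(1+r)^1 + D_2/(1+r)^2 + D_3/(1+r)^3 + TV/(1+r)^3
    = 3.18247 + 3.57885 + 4.02459 + 65.65107 = 76.43698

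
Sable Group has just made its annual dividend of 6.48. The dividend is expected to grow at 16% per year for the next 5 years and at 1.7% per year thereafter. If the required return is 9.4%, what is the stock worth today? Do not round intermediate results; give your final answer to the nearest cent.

D_1 = 7.51680
D_2 = 8.71949
D_3 = 10.11461
D_4 = 11.73294
D_5 = 13.61021
Terminal value at year 5: TV = D_5×(1+g_2)/(r−g_2) = 13.84159/0.077 = 179.76088
P_0 = D_1/(1+r)^1 + D_2/(1+r)^2 + D_3/(1+r)^3 + D_4/(1+r)^4 + D_5/(1+r)^5 + TV/(1+r)^5
    = 6.87093 + 7.28545 + 7.72497 + 8.19101 + 8.68517 + 114.71193 = 153.46947

153.47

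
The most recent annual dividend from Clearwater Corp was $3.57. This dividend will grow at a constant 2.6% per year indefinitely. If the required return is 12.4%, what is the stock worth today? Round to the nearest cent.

$37.38

D₁ = D₀ × (1 + g) = $3.57 × 1.026 = $3.6628
Growing perpetuity: P = D₁ / (r − g) = $3.6628 / (0.124 − 0.026) = $37.38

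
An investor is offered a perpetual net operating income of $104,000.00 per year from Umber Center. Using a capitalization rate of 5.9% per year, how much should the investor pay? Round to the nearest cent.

$1762711.86

Level perpetuity: PV = C / r = $104,000.00 / 0.059 = $1,762,711.86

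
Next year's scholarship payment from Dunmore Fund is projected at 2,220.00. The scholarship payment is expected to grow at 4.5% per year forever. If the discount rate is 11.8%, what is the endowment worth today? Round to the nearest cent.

Growing perpetuity: P = D₁ / (r − g) = 2,220.0000 / (0.118 − 0.045) = 30,410.96

30410.96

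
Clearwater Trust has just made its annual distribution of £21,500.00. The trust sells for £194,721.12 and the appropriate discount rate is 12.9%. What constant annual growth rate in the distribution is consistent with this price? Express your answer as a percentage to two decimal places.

1.67%

P = D₀(1+g)/(r−g) ⇒ P(r−g) = D₀(1+g) ⇒ g(P+D₀) = P·r − D₀
g = (P·r − D₀)/(P + D₀) = (£194,721.12×0.129 − £21,500.00) / (£194,721.12 + £21,500.00) = 0.016738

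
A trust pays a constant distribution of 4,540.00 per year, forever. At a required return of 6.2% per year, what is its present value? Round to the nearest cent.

Level perpetuity: PV = C / r = 4,540.00 / 0.062 = 73,225.81

73225.81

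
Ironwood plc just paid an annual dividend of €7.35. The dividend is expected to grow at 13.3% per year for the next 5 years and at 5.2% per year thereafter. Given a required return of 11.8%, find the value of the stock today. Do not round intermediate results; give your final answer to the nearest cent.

D_1 = 8.32755
D_2 = 9.43511
D_3 = 10.68998
D_4 = 12.11175
D_5 = 13.72262
Terminal value at year 5: TV = D_5×(1+g_2)/(r−g_2) = 14.43619/0.066 = 218.73017
P_0 = D_1/(1+r)^1 + D_2/(1+r)^2 + D_3/(1+r)^3 + D_4/(1+r)^4 + D_5/(1+r)^5 + TV/(1+r)^5
    = 7.44861 + 7.54855 + 7.64983 + 7.75246 + 7.85648 + 125.22749 = 163.48342

€163.48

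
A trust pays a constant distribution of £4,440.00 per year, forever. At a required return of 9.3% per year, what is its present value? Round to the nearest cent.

Level perpetuity: PV = C / r = £4,440.00 / 0.093 = £47,741.94

£47741.94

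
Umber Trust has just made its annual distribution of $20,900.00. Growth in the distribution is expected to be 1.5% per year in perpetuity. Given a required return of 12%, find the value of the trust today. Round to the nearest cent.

D₁ = D₀ × (1 + g) = $20,900.00 × 1.015 = $21,213.5000
Growing perpetuity: P = D₁ / (r − g) = $21,213.5000 / (0.12 − 0.015) = $202,033.33

$202033.33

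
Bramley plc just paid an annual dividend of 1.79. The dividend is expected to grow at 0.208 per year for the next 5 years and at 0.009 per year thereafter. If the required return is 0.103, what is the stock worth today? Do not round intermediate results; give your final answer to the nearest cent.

42.13

D_1 = 2.16232
D_2 = 2.61208
D_3 = 3.15540
D_4 = 3.81172
D_5 = 4.60456
Terminal value at year 5: TV = D_5×(1+g_2)/(r−g_2) = 4.64600/0.094 = 49.42549
P_0 = D_1/(1+r)^1 + D_2/(1+r)^2 + D_3/(1+r)^3 + D_4/(1+r)^4 + D_5/(1+r)^5 + TV/(1+r)^5
    = 1.96040 + 2.14702 + 2.35140 + 2.57525 + 2.82040 + 30.27425 = 42.12872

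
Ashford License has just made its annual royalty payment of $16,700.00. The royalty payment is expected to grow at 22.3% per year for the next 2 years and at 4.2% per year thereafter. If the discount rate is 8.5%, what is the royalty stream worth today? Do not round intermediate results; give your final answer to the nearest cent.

$554215.21

D_1 = 20424.10000
D_2 = 24978.67430
Terminal value at year 2: TV = D_2×(1+g_2)/(r−g_2) = 26027.77862/0.043 = 605297.17722
P_0 = D_1/(1+r)^1 + D_2/(1+r)^2 + TV/(1+r)^2
    = 18824.05530 + 21218.26694 + 514172.88728 = 554215.20952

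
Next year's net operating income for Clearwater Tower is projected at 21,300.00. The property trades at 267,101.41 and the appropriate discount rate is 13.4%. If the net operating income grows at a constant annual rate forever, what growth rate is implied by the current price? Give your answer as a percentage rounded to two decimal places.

5.43%

P = D₁/(r−g) ⇒ g = r − D₁/P = 0.134 − 21,300.00/267,101.41 = 0.054255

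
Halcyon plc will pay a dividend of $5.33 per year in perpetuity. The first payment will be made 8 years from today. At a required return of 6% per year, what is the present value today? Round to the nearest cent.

$59.08

Value at end of year 7: C / r = $5.33 / 0.06 = $88.8333
Discount to today: PV = $88.8333 / (1 + 0.06)^7 = $88.8333 / 1.503630 = $59.08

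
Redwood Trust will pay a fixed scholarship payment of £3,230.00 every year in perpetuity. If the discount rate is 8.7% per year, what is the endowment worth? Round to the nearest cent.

£37126.44

Level perpetuity: PV = C / r = £3,230.00 / 0.087 = £37,126.44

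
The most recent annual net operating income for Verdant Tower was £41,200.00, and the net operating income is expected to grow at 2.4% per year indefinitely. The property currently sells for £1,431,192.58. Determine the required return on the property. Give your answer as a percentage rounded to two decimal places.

D₁ = £41,200.00 × 1.024 = £42,188.8000
P = D₁/(r − g) ⇒ r = D₁/P + g = £42,188.8000/£1,431,192.58 + 0.024 = 0.029478 + 0.024 = 0.053478

5.35%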